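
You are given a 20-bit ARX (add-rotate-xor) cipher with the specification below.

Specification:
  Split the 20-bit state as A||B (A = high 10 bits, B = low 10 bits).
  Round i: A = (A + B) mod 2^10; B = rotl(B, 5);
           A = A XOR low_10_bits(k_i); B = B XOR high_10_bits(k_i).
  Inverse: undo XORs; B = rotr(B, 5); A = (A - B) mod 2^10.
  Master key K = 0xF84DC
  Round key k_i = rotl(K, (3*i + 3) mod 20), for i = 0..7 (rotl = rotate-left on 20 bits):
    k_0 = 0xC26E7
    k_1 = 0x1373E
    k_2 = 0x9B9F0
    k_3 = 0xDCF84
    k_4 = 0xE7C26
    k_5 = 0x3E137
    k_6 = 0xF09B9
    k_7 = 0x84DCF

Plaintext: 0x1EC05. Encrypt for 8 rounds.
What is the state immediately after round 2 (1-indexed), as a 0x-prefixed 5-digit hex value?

s_0 = plaintext = 0x1EC05
s_1 = Round(s_0, k_0) = 0x99FA9
s_2 = Round(s_1, k_1) = 0x4B970
s_3 = Round(s_2, k_2) = 0xDB865
s_4 = Round(s_3, k_3) = 0x15FD0
s_5 = Round(s_4, k_4) = 0x00581
s_6 = Round(s_5, k_5) = 0x2D4D4
s_7 = Round(s_6, k_6) = 0x0C144
s_8 = Round(s_7, k_7) = 0x2EE99

0x4B970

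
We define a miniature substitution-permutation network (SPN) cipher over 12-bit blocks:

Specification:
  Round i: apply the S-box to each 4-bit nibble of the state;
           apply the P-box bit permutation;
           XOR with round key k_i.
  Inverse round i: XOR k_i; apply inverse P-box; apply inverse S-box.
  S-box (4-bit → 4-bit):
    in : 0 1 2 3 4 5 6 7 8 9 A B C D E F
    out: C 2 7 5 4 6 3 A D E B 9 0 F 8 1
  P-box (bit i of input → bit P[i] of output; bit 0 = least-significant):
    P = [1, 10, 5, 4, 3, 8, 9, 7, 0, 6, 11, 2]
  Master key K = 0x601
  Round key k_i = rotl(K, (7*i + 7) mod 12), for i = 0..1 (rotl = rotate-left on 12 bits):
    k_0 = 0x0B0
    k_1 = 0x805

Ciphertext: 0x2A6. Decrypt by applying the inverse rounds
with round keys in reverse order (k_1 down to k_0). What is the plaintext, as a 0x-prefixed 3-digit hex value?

s_0 = ciphertext = 0x2A6
s_1 = InvRound(s_0, k_1) = 0x303
s_2 = InvRound(s_1, k_0) = 0xF98

0xF98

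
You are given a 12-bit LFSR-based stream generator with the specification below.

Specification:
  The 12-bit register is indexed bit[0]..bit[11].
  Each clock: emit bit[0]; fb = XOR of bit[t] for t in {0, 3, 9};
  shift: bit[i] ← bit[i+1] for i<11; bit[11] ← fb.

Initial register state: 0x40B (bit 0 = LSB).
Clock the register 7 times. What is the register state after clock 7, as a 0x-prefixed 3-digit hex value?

reg_0 = 0x40B
clock 1: out=1, reg = 0x205
clock 2: out=1, reg = 0x102
clock 3: out=0, reg = 0x081
clock 4: out=1, reg = 0x840
clock 5: out=0, reg = 0x420
clock 6: out=0, reg = 0x210
clock 7: out=0, reg = 0x908

0x908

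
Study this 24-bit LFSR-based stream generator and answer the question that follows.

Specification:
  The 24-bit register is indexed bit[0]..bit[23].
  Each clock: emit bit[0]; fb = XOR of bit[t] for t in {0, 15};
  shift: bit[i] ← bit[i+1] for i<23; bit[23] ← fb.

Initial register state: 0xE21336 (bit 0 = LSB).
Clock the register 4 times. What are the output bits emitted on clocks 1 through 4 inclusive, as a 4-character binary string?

0110

reg_0 = 0xE21336
clock 1: out=0, reg = 0x71099B
clock 2: out=1, reg = 0xB884CD
clock 3: out=1, reg = 0x5C4266
clock 4: out=0, reg = 0x2E2133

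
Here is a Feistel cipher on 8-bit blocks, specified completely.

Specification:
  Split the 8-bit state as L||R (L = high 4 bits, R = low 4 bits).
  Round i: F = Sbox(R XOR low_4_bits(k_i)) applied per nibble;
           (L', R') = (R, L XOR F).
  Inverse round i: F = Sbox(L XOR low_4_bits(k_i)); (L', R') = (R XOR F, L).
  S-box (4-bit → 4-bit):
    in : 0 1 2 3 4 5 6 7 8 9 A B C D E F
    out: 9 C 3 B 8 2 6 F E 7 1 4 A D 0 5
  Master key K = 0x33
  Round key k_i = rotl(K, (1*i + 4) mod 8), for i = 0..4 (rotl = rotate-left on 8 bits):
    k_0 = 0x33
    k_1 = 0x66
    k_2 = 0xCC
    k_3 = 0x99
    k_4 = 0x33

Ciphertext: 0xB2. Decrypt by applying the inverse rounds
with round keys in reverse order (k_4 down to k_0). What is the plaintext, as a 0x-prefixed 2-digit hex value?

0x67

s_0 = ciphertext = 0xB2
s_1 = InvRound(s_0, k_4) = 0xCB
s_2 = InvRound(s_1, k_3) = 0x9C
s_3 = InvRound(s_2, k_2) = 0xE9
s_4 = InvRound(s_3, k_1) = 0x7E
s_5 = InvRound(s_4, k_0) = 0x67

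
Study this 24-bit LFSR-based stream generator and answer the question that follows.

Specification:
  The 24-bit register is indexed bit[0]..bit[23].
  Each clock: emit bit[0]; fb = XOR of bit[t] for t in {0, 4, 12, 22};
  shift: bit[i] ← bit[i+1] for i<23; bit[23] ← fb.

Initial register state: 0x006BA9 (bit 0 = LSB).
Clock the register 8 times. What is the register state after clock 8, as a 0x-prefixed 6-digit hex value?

0x51006B

reg_0 = 0x006BA9
clock 1: out=1, reg = 0x8035D4
clock 2: out=0, reg = 0x401AEA
clock 3: out=0, reg = 0x200D75
clock 4: out=1, reg = 0x1006BA
clock 5: out=0, reg = 0x88035D
clock 6: out=1, reg = 0x4401AE
clock 7: out=0, reg = 0xA200D7
clock 8: out=1, reg = 0x51006B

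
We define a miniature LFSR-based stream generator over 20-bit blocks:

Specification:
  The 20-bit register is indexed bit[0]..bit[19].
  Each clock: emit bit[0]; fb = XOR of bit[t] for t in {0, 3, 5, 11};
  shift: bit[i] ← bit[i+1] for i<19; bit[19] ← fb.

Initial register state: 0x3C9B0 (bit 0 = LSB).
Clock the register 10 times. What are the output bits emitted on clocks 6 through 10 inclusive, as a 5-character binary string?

10110

reg_0 = 0x3C9B0
clock 1: out=0, reg = 0x1E4D8
clock 2: out=0, reg = 0x8F26C
clock 3: out=0, reg = 0x47936
clock 4: out=0, reg = 0x23C9B
clock 5: out=1, reg = 0x91E4D
clock 6: out=1, reg = 0xC8F26
clock 7: out=0, reg = 0x64793
clock 8: out=1, reg = 0xB23C9
clock 9: out=1, reg = 0x591E4
clock 10: out=0, reg = 0xAC8F2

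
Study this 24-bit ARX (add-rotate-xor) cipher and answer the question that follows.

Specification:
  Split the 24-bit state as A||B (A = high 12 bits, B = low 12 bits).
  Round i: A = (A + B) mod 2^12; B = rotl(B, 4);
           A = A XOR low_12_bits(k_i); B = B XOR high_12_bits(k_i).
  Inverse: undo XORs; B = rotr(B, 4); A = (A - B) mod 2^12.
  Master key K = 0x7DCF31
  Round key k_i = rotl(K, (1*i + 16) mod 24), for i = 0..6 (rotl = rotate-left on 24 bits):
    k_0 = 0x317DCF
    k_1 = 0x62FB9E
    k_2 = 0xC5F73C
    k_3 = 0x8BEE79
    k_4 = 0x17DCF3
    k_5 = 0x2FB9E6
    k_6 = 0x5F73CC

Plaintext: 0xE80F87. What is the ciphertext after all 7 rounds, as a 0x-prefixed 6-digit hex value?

0xB2FE1A

s_0 = plaintext = 0xE80F87
s_1 = Round(s_0, k_0) = 0x3C8B68
s_2 = Round(s_1, k_1) = 0x4AE0A4
s_3 = Round(s_2, k_2) = 0x26E61F
s_4 = Round(s_3, k_3) = 0x6F4948
s_5 = Round(s_4, k_4) = 0xCCF5F4
s_6 = Round(s_5, k_5) = 0xB25DBE
s_7 = Round(s_6, k_6) = 0xB2FE1A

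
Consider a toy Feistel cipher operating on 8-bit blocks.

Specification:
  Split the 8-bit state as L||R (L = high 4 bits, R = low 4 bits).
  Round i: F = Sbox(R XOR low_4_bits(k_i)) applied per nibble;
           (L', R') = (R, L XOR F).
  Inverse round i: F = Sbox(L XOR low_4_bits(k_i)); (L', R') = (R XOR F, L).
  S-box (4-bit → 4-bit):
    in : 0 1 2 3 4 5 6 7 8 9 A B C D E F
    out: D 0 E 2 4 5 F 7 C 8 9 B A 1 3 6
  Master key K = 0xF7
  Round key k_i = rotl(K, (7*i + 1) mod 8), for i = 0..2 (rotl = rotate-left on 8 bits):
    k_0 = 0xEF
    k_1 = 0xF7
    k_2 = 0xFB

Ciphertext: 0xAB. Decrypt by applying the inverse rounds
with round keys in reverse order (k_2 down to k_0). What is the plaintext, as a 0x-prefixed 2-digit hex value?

s_0 = ciphertext = 0xAB
s_1 = InvRound(s_0, k_2) = 0xBA
s_2 = InvRound(s_1, k_1) = 0x0B
s_3 = InvRound(s_2, k_0) = 0xD0

0xD0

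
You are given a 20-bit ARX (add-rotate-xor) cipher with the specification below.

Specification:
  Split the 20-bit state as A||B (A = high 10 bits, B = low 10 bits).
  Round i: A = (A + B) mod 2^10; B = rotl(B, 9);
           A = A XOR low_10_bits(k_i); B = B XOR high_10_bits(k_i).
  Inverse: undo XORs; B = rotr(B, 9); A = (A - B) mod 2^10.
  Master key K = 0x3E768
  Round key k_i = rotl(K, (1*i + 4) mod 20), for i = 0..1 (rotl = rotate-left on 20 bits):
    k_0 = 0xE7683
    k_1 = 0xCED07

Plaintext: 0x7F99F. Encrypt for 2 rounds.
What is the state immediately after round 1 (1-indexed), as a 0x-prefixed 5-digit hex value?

0x47952

s_0 = plaintext = 0x7F99F
s_1 = Round(s_0, k_0) = 0x47952
s_2 = Round(s_1, k_1) = 0xDDF92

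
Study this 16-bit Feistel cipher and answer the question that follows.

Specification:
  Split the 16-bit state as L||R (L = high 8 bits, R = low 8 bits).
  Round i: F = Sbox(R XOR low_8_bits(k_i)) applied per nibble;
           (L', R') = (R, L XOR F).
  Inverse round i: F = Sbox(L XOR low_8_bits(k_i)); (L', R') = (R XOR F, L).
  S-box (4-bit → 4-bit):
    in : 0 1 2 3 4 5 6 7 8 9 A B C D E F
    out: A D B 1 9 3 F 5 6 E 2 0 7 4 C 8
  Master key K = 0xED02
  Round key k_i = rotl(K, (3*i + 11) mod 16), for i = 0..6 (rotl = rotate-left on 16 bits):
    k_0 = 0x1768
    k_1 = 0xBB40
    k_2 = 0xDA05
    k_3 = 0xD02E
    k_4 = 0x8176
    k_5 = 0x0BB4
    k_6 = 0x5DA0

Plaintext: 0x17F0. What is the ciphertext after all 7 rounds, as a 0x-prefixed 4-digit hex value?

0xB9AA

s_0 = plaintext = 0x17F0
s_1 = Round(s_0, k_0) = 0xF0F1
s_2 = Round(s_1, k_1) = 0xF1FD
s_3 = Round(s_2, k_2) = 0xFD77
s_4 = Round(s_3, k_3) = 0x77C3
s_5 = Round(s_4, k_4) = 0xC374
s_6 = Round(s_5, k_5) = 0x74B9
s_7 = Round(s_6, k_6) = 0xB9AA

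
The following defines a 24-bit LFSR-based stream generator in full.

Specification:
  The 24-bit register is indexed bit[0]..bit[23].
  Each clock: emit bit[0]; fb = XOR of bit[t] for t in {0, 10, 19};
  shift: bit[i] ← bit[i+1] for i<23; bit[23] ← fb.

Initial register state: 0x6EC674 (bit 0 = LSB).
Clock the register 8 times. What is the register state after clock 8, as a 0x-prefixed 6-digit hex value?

reg_0 = 0x6EC674
clock 1: out=0, reg = 0x37633A
clock 2: out=0, reg = 0x1BB19D
clock 3: out=1, reg = 0x0DD8CE
clock 4: out=0, reg = 0x86EC67
clock 5: out=1, reg = 0x437633
clock 6: out=1, reg = 0x21BB19
clock 7: out=1, reg = 0x90DD8C
clock 8: out=0, reg = 0xC86EC6

0xC86EC6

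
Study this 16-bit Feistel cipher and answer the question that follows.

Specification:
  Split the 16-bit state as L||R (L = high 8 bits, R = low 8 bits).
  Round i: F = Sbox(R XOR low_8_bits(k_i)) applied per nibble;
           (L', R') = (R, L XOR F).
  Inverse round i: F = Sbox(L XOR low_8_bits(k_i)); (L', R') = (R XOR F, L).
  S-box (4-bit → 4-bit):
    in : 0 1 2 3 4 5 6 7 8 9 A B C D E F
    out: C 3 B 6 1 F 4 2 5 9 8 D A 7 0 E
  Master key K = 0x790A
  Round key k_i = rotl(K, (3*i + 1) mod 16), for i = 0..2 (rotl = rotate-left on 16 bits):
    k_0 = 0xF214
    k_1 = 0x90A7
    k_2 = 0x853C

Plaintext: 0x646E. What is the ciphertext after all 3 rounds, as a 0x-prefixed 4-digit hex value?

0x63B2

s_0 = plaintext = 0x646E
s_1 = Round(s_0, k_0) = 0x6E4C
s_2 = Round(s_1, k_1) = 0x4C63
s_3 = Round(s_2, k_2) = 0x63B2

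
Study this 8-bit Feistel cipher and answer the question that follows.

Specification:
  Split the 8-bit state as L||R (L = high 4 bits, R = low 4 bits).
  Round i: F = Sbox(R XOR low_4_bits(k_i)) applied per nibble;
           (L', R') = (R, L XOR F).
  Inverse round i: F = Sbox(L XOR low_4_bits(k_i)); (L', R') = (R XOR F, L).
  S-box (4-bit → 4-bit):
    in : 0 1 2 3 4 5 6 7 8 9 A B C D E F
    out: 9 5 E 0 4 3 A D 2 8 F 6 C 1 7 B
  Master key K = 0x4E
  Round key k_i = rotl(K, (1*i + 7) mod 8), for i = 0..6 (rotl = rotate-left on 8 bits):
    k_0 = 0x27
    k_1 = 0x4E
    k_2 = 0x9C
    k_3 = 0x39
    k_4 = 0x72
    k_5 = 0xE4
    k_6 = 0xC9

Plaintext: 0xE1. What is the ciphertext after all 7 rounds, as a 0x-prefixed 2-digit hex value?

0x0E

s_0 = plaintext = 0xE1
s_1 = Round(s_0, k_0) = 0x14
s_2 = Round(s_1, k_1) = 0x4E
s_3 = Round(s_2, k_2) = 0xEA
s_4 = Round(s_3, k_3) = 0xAE
s_5 = Round(s_4, k_4) = 0xE6
s_6 = Round(s_5, k_5) = 0x60
s_7 = Round(s_6, k_6) = 0x0E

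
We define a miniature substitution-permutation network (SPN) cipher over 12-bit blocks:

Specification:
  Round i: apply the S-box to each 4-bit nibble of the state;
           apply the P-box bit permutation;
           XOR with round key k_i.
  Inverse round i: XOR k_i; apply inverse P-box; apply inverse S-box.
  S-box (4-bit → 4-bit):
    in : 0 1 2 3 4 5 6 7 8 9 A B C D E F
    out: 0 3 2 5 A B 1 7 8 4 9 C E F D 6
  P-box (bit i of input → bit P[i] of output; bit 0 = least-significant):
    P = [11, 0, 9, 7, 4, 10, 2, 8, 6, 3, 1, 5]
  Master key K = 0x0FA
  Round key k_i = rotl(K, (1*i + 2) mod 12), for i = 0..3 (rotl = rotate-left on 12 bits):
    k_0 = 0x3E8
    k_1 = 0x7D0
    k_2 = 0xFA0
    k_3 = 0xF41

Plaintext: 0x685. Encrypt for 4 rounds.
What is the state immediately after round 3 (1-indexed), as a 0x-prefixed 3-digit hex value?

s_0 = plaintext = 0x685
s_1 = Round(s_0, k_0) = 0xA29
s_2 = Round(s_1, k_1) = 0x1B0
s_3 = Round(s_2, k_2) = 0xEEC
s_4 = Round(s_3, k_3) = 0xCB6

0xEEC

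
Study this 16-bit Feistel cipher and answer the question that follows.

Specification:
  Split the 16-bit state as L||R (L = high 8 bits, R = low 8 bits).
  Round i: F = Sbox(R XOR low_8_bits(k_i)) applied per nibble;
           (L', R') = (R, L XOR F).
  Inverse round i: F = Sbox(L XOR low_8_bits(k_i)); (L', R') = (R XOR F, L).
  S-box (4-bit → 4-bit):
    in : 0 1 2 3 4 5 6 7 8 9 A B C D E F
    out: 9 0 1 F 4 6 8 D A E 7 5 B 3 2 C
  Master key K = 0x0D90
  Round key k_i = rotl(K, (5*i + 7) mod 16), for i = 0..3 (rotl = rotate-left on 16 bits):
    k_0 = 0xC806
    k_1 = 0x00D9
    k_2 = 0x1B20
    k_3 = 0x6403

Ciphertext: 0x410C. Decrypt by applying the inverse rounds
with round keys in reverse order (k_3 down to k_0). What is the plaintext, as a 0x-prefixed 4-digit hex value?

s_0 = ciphertext = 0x410C
s_1 = InvRound(s_0, k_3) = 0x4D41
s_2 = InvRound(s_1, k_2) = 0xC24D
s_3 = InvRound(s_2, k_1) = 0x48C2
s_4 = InvRound(s_3, k_0) = 0x8048

0x8048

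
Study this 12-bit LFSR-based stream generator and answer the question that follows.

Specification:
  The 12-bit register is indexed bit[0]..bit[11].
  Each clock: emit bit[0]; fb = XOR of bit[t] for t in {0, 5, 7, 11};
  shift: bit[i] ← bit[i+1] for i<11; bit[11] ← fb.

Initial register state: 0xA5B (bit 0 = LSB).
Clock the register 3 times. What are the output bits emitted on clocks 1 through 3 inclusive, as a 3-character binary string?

110

reg_0 = 0xA5B
clock 1: out=1, reg = 0x52D
clock 2: out=1, reg = 0x296
clock 3: out=0, reg = 0x94B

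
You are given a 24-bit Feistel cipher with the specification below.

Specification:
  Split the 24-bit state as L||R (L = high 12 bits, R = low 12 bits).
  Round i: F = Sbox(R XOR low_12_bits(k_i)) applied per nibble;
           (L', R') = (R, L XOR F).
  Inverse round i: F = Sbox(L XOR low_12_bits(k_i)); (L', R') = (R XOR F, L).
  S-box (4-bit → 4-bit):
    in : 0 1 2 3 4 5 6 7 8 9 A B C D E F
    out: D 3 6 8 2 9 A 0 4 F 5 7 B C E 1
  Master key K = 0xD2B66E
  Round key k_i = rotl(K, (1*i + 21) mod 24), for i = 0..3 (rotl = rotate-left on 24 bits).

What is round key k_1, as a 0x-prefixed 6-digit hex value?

0xB4AD9B

K = 0xD2B66E
k_0 = rotl(K, (1*0+21) mod 24) = rotl(K, 21) = 0xDA56CD
k_1 = rotl(K, (1*1+21) mod 24) = rotl(K, 22) = 0xB4AD9B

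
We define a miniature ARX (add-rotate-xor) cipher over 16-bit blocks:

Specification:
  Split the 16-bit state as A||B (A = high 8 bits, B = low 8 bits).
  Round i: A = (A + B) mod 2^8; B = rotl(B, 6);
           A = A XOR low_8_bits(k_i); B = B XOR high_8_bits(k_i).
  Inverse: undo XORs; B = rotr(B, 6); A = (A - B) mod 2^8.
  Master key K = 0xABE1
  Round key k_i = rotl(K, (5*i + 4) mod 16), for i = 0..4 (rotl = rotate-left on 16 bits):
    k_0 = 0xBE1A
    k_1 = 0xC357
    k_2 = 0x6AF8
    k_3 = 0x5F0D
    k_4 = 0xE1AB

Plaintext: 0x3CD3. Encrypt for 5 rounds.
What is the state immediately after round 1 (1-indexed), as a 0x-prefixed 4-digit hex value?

0x154A

s_0 = plaintext = 0x3CD3
s_1 = Round(s_0, k_0) = 0x154A
s_2 = Round(s_1, k_1) = 0x0851
s_3 = Round(s_2, k_2) = 0xA13E
s_4 = Round(s_3, k_3) = 0xD2D0
s_5 = Round(s_4, k_4) = 0x09D5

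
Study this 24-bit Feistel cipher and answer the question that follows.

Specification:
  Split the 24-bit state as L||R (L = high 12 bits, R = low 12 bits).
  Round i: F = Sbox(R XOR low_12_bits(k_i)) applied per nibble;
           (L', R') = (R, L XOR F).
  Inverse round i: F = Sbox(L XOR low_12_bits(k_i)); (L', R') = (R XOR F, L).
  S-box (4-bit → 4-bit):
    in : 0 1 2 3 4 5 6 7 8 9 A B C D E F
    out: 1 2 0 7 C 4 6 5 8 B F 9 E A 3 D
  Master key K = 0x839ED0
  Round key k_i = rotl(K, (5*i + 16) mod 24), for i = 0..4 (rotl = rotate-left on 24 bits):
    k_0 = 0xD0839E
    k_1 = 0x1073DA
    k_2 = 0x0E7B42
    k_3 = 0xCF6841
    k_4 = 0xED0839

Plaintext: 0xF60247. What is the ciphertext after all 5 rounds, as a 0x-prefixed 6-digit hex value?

0xEE846C

s_0 = plaintext = 0xF60247
s_1 = Round(s_0, k_0) = 0x247DCB
s_2 = Round(s_1, k_1) = 0xDCB165
s_3 = Round(s_2, k_2) = 0x1652CE
s_4 = Round(s_3, k_3) = 0x2CEEE8
s_5 = Round(s_4, k_4) = 0xEE846C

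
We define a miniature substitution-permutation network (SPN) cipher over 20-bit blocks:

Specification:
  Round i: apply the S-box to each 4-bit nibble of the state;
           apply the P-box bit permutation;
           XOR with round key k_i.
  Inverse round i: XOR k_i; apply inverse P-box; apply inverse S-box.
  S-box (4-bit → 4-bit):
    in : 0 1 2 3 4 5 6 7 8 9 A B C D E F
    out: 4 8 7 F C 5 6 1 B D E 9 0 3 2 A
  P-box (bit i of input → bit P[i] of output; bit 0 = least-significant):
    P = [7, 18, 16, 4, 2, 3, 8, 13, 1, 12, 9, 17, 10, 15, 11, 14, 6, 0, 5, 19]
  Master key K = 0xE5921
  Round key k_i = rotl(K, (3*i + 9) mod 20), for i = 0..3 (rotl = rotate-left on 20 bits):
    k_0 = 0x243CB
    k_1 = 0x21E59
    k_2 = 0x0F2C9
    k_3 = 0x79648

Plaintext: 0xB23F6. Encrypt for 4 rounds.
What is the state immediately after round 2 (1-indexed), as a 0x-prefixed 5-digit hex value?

s_0 = plaintext = 0xB23F6
s_1 = Round(s_0, k_0) = 0xDFD81
s_2 = Round(s_1, k_1) = 0x2EE06
s_3 = Round(s_2, k_2) = 0x563A8
s_4 = Round(s_3, k_3) = 0x12DB2

0x2EE06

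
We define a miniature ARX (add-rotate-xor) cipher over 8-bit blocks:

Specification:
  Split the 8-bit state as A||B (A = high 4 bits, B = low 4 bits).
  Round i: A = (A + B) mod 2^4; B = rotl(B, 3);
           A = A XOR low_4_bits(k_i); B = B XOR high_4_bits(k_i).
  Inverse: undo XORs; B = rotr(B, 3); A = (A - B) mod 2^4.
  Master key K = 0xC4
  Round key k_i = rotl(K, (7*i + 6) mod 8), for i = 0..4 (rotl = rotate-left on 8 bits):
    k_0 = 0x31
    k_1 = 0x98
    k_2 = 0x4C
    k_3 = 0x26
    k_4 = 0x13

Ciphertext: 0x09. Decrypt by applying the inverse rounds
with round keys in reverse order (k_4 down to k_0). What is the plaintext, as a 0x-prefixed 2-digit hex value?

0x91

s_0 = ciphertext = 0x09
s_1 = InvRound(s_0, k_4) = 0x21
s_2 = InvRound(s_1, k_3) = 0xE6
s_3 = InvRound(s_2, k_2) = 0xE4
s_4 = InvRound(s_3, k_1) = 0xBB
s_5 = InvRound(s_4, k_0) = 0x91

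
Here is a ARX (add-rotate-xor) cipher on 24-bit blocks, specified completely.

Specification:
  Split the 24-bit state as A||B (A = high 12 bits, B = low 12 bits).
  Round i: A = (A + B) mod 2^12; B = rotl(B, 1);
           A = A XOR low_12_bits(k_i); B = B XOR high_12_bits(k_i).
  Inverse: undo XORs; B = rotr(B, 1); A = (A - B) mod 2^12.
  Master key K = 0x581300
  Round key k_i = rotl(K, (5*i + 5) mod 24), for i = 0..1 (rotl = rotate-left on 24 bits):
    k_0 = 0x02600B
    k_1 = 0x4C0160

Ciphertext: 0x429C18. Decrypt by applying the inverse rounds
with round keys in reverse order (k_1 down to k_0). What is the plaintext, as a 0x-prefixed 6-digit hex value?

0xEB1225

s_0 = ciphertext = 0x429C18
s_1 = InvRound(s_0, k_1) = 0x0DD46C
s_2 = InvRound(s_1, k_0) = 0xEB1225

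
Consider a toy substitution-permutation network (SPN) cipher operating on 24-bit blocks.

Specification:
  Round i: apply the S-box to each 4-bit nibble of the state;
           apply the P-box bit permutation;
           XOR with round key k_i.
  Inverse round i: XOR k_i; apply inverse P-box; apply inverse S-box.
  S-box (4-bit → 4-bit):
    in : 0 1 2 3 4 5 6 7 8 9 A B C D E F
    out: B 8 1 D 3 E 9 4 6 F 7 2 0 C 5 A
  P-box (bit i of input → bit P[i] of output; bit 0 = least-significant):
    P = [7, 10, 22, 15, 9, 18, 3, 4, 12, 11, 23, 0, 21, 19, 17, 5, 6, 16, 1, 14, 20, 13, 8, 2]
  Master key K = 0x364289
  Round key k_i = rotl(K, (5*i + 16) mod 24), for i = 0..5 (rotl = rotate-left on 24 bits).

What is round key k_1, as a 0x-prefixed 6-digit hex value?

0x26C851

K = 0x364289
k_0 = rotl(K, (5*0+16) mod 24) = rotl(K, 16) = 0x893642
k_1 = rotl(K, (5*1+16) mod 24) = rotl(K, 21) = 0x26C851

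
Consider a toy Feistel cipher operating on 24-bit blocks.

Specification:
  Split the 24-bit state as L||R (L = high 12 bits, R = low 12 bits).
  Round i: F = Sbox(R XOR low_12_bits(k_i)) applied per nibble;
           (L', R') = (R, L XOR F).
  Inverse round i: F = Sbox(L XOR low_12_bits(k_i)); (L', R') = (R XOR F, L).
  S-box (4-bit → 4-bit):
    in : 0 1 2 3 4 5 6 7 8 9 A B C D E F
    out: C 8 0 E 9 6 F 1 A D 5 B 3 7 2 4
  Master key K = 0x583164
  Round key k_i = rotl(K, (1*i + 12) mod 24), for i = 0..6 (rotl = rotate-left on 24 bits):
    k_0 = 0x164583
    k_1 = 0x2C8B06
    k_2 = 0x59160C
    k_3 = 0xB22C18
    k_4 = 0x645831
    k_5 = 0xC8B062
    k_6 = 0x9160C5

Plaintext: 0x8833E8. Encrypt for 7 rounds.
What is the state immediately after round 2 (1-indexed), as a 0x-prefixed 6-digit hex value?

s_0 = plaintext = 0x8833E8
s_1 = Round(s_0, k_0) = 0x3E8778
s_2 = Round(s_1, k_1) = 0x7780FA
s_3 = Round(s_2, k_2) = 0x0FA837
s_4 = Round(s_3, k_3) = 0x8379FE
s_5 = Round(s_4, k_4) = 0x9FE003
s_6 = Round(s_5, k_5) = 0x003506
s_7 = Round(s_6, k_6) = 0x50663D

0x7780FA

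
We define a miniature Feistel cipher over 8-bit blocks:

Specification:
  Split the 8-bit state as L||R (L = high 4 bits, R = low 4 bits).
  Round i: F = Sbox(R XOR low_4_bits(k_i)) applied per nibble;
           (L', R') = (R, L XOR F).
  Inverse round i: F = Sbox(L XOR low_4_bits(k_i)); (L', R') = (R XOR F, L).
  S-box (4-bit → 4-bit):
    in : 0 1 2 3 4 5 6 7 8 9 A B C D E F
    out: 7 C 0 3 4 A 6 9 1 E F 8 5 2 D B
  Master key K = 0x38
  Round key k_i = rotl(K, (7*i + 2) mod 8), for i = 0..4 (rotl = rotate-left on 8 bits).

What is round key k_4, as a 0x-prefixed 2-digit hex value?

0x0E

K = 0x38
k_0 = rotl(K, (7*0+2) mod 8) = rotl(K, 2) = 0xE0
k_1 = rotl(K, (7*1+2) mod 8) = rotl(K, 1) = 0x70
k_2 = rotl(K, (7*2+2) mod 8) = rotl(K, 0) = 0x38
k_3 = rotl(K, (7*3+2) mod 8) = rotl(K, 7) = 0x1C
k_4 = rotl(K, (7*4+2) mod 8) = rotl(K, 6) = 0x0E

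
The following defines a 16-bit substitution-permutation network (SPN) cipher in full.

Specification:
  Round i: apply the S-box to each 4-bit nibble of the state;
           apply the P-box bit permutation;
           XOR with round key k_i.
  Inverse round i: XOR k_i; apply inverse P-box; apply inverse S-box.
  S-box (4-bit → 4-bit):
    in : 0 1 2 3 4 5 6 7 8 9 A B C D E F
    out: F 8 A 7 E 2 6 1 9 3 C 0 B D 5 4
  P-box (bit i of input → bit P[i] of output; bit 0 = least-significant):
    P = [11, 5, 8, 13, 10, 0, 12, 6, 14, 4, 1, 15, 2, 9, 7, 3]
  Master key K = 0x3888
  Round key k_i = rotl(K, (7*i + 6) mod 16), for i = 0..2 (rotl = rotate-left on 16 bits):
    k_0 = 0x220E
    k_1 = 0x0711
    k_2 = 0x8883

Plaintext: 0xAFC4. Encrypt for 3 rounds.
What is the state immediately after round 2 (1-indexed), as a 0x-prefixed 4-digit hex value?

0x51BD

s_0 = plaintext = 0xAFC4
s_1 = Round(s_0, k_0) = 0x07E5
s_2 = Round(s_1, k_1) = 0x51BD
s_3 = Round(s_2, k_2) = 0x2383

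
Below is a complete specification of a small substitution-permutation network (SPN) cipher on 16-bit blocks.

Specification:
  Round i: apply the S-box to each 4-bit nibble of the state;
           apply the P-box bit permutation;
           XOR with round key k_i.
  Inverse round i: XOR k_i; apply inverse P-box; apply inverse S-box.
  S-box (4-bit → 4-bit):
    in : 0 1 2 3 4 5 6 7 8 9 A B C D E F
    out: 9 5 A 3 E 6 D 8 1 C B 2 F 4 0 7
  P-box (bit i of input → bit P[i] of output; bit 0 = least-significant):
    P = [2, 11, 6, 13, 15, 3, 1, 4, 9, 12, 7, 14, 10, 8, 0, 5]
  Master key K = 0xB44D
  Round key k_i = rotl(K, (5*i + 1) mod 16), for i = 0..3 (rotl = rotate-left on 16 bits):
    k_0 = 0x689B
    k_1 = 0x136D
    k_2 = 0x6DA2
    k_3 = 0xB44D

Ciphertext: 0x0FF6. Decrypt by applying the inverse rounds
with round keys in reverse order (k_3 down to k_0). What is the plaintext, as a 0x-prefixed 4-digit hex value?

0x6A05

s_0 = ciphertext = 0x0FF6
s_1 = InvRound(s_0, k_3) = 0x4FC2
s_2 = InvRound(s_1, k_2) = 0x78E9
s_3 = InvRound(s_2, k_1) = 0xB6EA
s_4 = InvRound(s_3, k_0) = 0x6A05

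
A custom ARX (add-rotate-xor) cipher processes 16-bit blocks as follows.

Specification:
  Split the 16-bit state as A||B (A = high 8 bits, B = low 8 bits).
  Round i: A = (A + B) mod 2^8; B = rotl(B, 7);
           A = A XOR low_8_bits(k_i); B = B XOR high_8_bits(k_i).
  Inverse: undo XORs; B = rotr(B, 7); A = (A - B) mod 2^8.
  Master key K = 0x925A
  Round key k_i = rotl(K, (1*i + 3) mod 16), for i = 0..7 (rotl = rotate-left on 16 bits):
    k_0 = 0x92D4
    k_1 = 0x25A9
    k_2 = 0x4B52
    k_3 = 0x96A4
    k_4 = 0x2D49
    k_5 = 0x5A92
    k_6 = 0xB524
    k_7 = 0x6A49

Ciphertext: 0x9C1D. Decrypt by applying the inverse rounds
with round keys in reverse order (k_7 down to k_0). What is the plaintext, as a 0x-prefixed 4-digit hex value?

0x561C

s_0 = ciphertext = 0x9C1D
s_1 = InvRound(s_0, k_7) = 0xE7EE
s_2 = InvRound(s_1, k_6) = 0x0DB6
s_3 = InvRound(s_2, k_5) = 0xC6D9
s_4 = InvRound(s_3, k_4) = 0xA6E9
s_5 = InvRound(s_4, k_3) = 0x04FE
s_6 = InvRound(s_5, k_2) = 0xEB6B
s_7 = InvRound(s_6, k_1) = 0xA69C
s_8 = InvRound(s_7, k_0) = 0x561C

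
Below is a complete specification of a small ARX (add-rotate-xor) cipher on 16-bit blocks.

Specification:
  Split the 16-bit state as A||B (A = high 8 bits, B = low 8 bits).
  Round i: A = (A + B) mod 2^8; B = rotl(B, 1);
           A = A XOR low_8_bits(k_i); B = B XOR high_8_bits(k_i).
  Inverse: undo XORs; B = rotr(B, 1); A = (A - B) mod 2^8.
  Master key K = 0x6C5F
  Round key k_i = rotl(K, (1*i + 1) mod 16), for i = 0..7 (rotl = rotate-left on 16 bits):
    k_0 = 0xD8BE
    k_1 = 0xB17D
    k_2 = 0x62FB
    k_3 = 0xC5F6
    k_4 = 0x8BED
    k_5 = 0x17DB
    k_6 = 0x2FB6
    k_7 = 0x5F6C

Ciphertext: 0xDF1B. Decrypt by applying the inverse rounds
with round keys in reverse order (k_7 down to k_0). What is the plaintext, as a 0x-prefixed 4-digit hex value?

0x480A

s_0 = ciphertext = 0xDF1B
s_1 = InvRound(s_0, k_7) = 0x9122
s_2 = InvRound(s_1, k_6) = 0xA186
s_3 = InvRound(s_2, k_5) = 0xB2C8
s_4 = InvRound(s_3, k_4) = 0xBEA1
s_5 = InvRound(s_4, k_3) = 0x1632
s_6 = InvRound(s_5, k_2) = 0xC528
s_7 = InvRound(s_6, k_1) = 0xECCC
s_8 = InvRound(s_7, k_0) = 0x480A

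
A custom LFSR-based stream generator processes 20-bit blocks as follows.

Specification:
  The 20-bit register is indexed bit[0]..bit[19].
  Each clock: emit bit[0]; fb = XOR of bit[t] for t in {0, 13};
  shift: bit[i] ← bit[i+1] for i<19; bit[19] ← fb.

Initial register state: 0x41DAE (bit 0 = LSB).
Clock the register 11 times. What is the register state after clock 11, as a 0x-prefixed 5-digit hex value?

0x51C83

reg_0 = 0x41DAE
clock 1: out=0, reg = 0x20ED7
clock 2: out=1, reg = 0x9076B
clock 3: out=1, reg = 0xC83B5
clock 4: out=1, reg = 0xE41DA
clock 5: out=0, reg = 0x720ED
clock 6: out=1, reg = 0x39076
clock 7: out=0, reg = 0x1C83B
clock 8: out=1, reg = 0x8E41D
clock 9: out=1, reg = 0x4720E
clock 10: out=0, reg = 0xA3907
clock 11: out=1, reg = 0x51C83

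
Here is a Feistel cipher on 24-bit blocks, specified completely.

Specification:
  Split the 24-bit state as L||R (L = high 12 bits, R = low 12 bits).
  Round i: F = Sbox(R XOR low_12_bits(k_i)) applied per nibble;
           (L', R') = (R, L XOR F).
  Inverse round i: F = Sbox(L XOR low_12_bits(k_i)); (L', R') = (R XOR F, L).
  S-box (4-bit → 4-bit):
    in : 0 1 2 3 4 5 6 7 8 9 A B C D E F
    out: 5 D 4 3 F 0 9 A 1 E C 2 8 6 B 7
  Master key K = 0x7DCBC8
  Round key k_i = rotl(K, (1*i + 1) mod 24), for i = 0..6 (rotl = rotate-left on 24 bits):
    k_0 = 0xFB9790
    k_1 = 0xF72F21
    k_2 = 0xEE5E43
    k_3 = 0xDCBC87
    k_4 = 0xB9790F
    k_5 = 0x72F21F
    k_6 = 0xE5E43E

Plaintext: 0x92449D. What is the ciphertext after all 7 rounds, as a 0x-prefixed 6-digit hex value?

s_0 = plaintext = 0x92449D
s_1 = Round(s_0, k_0) = 0x49DA72
s_2 = Round(s_1, k_1) = 0xA7249E
s_3 = Round(s_2, k_2) = 0x49E614
s_4 = Round(s_3, k_3) = 0x61487D
s_5 = Round(s_4, k_4) = 0x87DBB0
s_6 = Round(s_5, k_5) = 0xBB06BA
s_7 = Round(s_6, k_6) = 0x6BAFAF

0x6BAFAF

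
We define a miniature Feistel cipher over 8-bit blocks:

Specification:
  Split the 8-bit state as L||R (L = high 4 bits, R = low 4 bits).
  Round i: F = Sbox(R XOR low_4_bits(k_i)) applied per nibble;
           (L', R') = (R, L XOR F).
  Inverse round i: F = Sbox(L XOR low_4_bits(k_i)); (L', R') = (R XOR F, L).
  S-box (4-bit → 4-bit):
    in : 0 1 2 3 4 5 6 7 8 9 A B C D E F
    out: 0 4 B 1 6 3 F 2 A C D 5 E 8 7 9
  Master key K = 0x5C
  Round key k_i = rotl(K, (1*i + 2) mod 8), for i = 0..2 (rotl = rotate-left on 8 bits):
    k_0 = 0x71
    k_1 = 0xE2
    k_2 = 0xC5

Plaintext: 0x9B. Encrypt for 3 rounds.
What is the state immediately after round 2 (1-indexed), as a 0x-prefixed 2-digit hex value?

0x44

s_0 = plaintext = 0x9B
s_1 = Round(s_0, k_0) = 0xB4
s_2 = Round(s_1, k_1) = 0x44
s_3 = Round(s_2, k_2) = 0x40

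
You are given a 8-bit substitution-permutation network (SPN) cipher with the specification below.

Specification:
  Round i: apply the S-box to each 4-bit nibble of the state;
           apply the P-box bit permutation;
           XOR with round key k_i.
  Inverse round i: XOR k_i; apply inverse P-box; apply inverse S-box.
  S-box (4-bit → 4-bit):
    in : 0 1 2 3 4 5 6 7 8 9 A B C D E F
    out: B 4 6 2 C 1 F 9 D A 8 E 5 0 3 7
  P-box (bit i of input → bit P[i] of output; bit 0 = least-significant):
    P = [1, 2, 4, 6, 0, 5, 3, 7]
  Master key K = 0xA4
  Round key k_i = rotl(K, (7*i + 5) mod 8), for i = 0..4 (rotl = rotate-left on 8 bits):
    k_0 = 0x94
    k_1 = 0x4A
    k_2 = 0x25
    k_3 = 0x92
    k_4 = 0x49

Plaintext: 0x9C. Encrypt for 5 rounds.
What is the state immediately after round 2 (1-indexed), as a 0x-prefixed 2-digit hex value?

s_0 = plaintext = 0x9C
s_1 = Round(s_0, k_0) = 0x26
s_2 = Round(s_1, k_1) = 0x34
s_3 = Round(s_2, k_2) = 0x55
s_4 = Round(s_3, k_3) = 0x91
s_5 = Round(s_4, k_4) = 0xF9

0x34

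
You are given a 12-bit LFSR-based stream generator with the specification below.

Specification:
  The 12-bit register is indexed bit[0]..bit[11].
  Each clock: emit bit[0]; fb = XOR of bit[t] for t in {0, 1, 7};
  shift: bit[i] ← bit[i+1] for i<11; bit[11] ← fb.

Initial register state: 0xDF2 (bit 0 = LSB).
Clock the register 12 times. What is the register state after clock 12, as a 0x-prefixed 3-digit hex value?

reg_0 = 0xDF2
clock 1: out=0, reg = 0x6F9
clock 2: out=1, reg = 0x37C
clock 3: out=0, reg = 0x1BE
clock 4: out=0, reg = 0x0DF
clock 5: out=1, reg = 0x86F
clock 6: out=1, reg = 0x437
clock 7: out=1, reg = 0x21B
clock 8: out=1, reg = 0x10D
clock 9: out=1, reg = 0x886
clock 10: out=0, reg = 0x443
clock 11: out=1, reg = 0x221
clock 12: out=1, reg = 0x910

0x910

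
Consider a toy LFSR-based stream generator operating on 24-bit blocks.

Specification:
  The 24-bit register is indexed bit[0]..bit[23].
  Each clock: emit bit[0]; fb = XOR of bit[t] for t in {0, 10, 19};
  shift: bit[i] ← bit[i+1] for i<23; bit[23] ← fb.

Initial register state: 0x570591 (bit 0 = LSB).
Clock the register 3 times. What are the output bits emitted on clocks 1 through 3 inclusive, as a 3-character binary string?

100

reg_0 = 0x570591
clock 1: out=1, reg = 0x2B82C8
clock 2: out=0, reg = 0x95C164
clock 3: out=0, reg = 0x4AE0B2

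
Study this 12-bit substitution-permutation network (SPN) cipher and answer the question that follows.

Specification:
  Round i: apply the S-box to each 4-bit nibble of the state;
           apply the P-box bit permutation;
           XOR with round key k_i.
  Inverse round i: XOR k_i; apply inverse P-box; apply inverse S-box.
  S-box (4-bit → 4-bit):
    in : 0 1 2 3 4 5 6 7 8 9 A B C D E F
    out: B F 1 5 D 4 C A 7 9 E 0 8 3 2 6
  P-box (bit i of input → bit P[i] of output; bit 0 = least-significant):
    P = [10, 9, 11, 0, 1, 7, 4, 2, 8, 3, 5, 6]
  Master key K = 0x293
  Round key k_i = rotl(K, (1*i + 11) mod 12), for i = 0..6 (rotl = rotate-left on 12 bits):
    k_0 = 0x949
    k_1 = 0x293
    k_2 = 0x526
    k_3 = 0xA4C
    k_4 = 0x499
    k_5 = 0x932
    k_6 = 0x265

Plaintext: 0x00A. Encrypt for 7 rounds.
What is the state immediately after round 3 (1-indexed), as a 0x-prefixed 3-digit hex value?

0x3A1

s_0 = plaintext = 0x00A
s_1 = Round(s_0, k_0) = 0x286
s_2 = Round(s_1, k_1) = 0xB00
s_3 = Round(s_2, k_2) = 0x3A1
s_4 = Round(s_3, k_3) = 0x5F9
s_5 = Round(s_4, k_4) = 0x028
s_6 = Round(s_5, k_5) = 0x678
s_7 = Round(s_6, k_6) = 0xC81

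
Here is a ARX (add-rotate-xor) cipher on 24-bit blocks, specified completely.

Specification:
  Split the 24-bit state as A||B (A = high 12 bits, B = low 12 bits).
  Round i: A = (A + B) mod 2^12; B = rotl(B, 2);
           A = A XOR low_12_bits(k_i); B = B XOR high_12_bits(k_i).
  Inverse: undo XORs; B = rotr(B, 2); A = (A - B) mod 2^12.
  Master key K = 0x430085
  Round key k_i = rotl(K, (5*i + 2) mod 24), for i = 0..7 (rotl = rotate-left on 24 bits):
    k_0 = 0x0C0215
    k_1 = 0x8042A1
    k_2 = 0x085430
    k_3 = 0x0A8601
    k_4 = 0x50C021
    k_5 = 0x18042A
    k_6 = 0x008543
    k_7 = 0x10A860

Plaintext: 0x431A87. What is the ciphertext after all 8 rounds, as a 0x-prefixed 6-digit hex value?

0xCE656A

s_0 = plaintext = 0x431A87
s_1 = Round(s_0, k_0) = 0xCADADE
s_2 = Round(s_1, k_1) = 0x52A37E
s_3 = Round(s_2, k_2) = 0xC98D7D
s_4 = Round(s_3, k_3) = 0xC1455F
s_5 = Round(s_4, k_4) = 0x152071
s_6 = Round(s_5, k_5) = 0x5E9044
s_7 = Round(s_6, k_6) = 0x36E118
s_8 = Round(s_7, k_7) = 0xCE656A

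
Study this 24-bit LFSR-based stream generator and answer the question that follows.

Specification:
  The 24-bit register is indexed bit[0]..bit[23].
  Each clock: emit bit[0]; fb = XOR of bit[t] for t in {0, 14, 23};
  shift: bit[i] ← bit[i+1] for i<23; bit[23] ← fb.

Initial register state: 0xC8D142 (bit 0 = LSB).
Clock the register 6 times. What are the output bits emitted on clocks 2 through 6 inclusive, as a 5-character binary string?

10000

reg_0 = 0xC8D142
clock 1: out=0, reg = 0x6468A1
clock 2: out=1, reg = 0x323450
clock 3: out=0, reg = 0x191A28
clock 4: out=0, reg = 0x0C8D14
clock 5: out=0, reg = 0x06468A
clock 6: out=0, reg = 0x832345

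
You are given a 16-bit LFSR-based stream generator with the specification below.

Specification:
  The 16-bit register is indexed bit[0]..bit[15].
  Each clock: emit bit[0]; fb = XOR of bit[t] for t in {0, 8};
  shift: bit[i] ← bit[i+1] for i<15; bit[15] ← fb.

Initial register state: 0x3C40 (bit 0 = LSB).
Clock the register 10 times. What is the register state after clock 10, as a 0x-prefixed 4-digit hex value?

reg_0 = 0x3C40
clock 1: out=0, reg = 0x1E20
clock 2: out=0, reg = 0x0F10
clock 3: out=0, reg = 0x8788
clock 4: out=0, reg = 0xC3C4
clock 5: out=0, reg = 0xE1E2
clock 6: out=0, reg = 0xF0F1
clock 7: out=1, reg = 0xF878
clock 8: out=0, reg = 0x7C3C
clock 9: out=0, reg = 0x3E1E
clock 10: out=0, reg = 0x1F0F

0x1F0F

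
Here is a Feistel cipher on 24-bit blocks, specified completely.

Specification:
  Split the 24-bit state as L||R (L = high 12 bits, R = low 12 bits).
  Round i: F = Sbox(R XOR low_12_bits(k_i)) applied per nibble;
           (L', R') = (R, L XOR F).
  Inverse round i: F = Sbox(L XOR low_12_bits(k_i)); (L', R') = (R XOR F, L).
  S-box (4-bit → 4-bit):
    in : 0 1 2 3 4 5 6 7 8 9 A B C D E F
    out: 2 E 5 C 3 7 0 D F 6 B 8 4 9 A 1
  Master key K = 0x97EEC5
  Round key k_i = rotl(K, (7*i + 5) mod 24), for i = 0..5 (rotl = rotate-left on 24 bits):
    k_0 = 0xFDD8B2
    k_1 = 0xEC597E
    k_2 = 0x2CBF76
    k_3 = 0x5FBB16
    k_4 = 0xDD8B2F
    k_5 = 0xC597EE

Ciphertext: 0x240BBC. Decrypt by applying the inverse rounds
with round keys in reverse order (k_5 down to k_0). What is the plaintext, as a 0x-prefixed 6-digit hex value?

0xEB2CCD

s_0 = ciphertext = 0x240BBC
s_1 = InvRound(s_0, k_5) = 0xC06240
s_2 = InvRound(s_1, k_4) = 0xF16C06
s_3 = InvRound(s_2, k_3) = 0xF24F16
s_4 = InvRound(s_3, k_2) = 0xD63F24
s_5 = InvRound(s_4, k_1) = 0xCCDD63
s_6 = InvRound(s_5, k_0) = 0xEB2CCD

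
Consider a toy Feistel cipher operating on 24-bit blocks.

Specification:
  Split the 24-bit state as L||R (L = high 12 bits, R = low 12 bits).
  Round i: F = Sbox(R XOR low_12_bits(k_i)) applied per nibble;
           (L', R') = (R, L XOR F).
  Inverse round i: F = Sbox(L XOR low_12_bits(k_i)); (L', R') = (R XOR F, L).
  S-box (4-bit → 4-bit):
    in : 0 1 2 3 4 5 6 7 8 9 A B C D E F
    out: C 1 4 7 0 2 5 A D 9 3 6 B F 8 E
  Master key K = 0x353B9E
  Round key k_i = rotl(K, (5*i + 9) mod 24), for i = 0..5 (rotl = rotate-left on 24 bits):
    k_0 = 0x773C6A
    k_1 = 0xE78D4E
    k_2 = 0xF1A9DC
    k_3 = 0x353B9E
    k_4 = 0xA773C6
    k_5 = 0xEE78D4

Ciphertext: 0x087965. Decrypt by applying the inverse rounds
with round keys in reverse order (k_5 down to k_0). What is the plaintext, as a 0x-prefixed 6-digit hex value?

s_0 = ciphertext = 0x087965
s_1 = InvRound(s_0, k_5) = 0x442087
s_2 = InvRound(s_1, k_4) = 0xA57442
s_3 = InvRound(s_2, k_3) = 0x5FBA57
s_4 = InvRound(s_3, k_2) = 0x11D5FB
s_5 = InvRound(s_4, k_1) = 0xEDC11D
s_6 = InvRound(s_5, k_0) = 0x578EDC

0x578EDC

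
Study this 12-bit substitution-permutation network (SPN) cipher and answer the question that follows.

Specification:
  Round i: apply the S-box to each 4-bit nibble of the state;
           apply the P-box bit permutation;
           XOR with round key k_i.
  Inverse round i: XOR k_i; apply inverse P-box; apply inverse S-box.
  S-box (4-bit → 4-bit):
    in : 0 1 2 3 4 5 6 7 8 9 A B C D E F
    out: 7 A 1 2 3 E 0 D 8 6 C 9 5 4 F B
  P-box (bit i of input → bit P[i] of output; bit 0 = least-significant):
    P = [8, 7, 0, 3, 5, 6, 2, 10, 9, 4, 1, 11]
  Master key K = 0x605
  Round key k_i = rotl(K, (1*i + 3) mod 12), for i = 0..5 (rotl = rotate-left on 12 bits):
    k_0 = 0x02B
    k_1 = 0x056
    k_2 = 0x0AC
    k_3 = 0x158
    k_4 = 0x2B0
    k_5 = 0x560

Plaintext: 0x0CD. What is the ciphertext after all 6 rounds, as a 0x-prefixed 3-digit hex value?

0xC0C

s_0 = plaintext = 0x0CD
s_1 = Round(s_0, k_0) = 0x21C
s_2 = Round(s_1, k_1) = 0x717
s_3 = Round(s_2, k_2) = 0xFE7
s_4 = Round(s_3, k_3) = 0xE25
s_5 = Round(s_4, k_4) = 0x80B
s_6 = Round(s_5, k_5) = 0xC0C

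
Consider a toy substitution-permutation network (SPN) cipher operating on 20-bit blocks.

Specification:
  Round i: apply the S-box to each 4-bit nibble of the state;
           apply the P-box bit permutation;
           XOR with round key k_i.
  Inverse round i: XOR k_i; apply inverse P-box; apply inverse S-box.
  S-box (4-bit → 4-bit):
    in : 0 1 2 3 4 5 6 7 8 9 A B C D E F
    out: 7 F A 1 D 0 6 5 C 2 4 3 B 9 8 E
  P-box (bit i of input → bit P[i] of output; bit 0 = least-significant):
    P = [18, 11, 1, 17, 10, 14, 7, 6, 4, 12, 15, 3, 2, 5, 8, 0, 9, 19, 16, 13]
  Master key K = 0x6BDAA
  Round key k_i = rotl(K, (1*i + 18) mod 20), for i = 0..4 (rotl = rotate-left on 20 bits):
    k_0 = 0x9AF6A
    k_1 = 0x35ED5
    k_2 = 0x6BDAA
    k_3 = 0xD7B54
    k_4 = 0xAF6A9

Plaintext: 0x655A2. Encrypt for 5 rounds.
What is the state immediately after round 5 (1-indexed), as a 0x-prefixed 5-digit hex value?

0x93BBF

s_0 = plaintext = 0x655A2
s_1 = Round(s_0, k_0) = 0x2A7EA
s_2 = Round(s_1, k_1) = 0xBFF87
s_3 = Round(s_2, k_2) = 0xA2E41
s_4 = Round(s_3, k_3) = 0xA77BF
s_5 = Round(s_4, k_4) = 0x93BBF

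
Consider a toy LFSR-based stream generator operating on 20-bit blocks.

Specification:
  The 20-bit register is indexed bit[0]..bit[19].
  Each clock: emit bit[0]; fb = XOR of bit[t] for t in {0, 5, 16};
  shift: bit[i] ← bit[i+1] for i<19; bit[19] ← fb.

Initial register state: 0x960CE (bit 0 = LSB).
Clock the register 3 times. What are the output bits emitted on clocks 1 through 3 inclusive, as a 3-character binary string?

reg_0 = 0x960CE
clock 1: out=0, reg = 0xCB067
clock 2: out=1, reg = 0x65833
clock 3: out=1, reg = 0x32C19

011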